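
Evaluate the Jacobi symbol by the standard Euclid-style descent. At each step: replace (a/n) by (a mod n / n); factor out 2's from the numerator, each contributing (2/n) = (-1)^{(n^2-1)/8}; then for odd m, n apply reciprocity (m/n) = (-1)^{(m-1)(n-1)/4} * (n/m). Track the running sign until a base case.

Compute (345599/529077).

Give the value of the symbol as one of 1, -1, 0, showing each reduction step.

1

flip (345599/529077) -> (529077/345599): both odd, 345599 mod 4 = 3, 529077 mod 4 = 1, so the flip contributes +1; sign now +1
(529077/345599): 529077 mod 345599 = 183478, so (529077/345599) = (183478/345599)
factor out 2^1: 183478 = 2^1·91739; with 345599 mod 8 = 7, (2/345599) = +1; sign now +1; continue with (91739/345599)
flip (91739/345599) -> (345599/91739): both odd, 91739 mod 4 = 3, 345599 mod 4 = 3, so the flip contributes -1; sign now -1
(345599/91739): 345599 mod 91739 = 70382, so (345599/91739) = (70382/91739)
factor out 2^1: 70382 = 2^1·35191; with 91739 mod 8 = 3, (2/91739) = -1; sign now +1; continue with (35191/91739)
flip (35191/91739) -> (91739/35191): both odd, 35191 mod 4 = 3, 91739 mod 4 = 3, so the flip contributes -1; sign now -1
(91739/35191): 91739 mod 35191 = 21357, so (91739/35191) = (21357/35191)
flip (21357/35191) -> (35191/21357): both odd, 21357 mod 4 = 1, 35191 mod 4 = 3, so the flip contributes +1; sign now -1
(35191/21357): 35191 mod 21357 = 13834, so (35191/21357) = (13834/21357)
factor out 2^1: 13834 = 2^1·6917; with 21357 mod 8 = 5, (2/21357) = -1; sign now +1; continue with (6917/21357)
flip (6917/21357) -> (21357/6917): both odd, 6917 mod 4 = 1, 21357 mod 4 = 1, so the flip contributes +1; sign now +1
(21357/6917): 21357 mod 6917 = 606, so (21357/6917) = (606/6917)
factor out 2^1: 606 = 2^1·303; with 6917 mod 8 = 5, (2/6917) = -1; sign now -1; continue with (303/6917)
flip (303/6917) -> (6917/303): both odd, 303 mod 4 = 3, 6917 mod 4 = 1, so the flip contributes +1; sign now -1
(6917/303): 6917 mod 303 = 251, so (6917/303) = (251/303)
flip (251/303) -> (303/251): both odd, 251 mod 4 = 3, 303 mod 4 = 3, so the flip contributes -1; sign now +1
(303/251): 303 mod 251 = 52, so (303/251) = (52/251)
factor out 2^2: 52 = 2^2·13; with 251 mod 8 = 3, (2/251) = -1; sign now +1; continue with (13/251)
flip (13/251) -> (251/13): both odd, 13 mod 4 = 1, 251 mod 4 = 3, so the flip contributes +1; sign now +1
(251/13): 251 mod 13 = 4, so (251/13) = (4/13)
factor out 2^2: 4 = 2^2·1; with 13 mod 8 = 5, (2/13) = -1; sign now +1; continue with (1/13)
reached (1/13) = 1, so the symbol is +1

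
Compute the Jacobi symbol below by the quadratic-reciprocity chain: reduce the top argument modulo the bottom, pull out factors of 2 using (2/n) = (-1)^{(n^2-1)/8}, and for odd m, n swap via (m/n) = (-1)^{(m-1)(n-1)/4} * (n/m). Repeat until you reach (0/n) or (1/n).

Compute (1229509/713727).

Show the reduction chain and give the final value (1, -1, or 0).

1

(1229509/713727) = (515782/713727)   [reduce mod 713727]
515782 = 2^1·257891; (2/713727) = +1 since 713727 mod 8 = 7, so (515782/713727) = (+1)^1·(257891/713727); sign now +1
reciprocity: (257891/713727) = -1·(713727/257891) since 257891 mod 4 = 3, 713727 mod 4 = 3; sign now -1
(713727/257891) = (197945/257891)   [reduce mod 257891]
reciprocity: (197945/257891) = +1·(257891/197945) since 197945 mod 4 = 1, 257891 mod 4 = 3; sign now -1
(257891/197945) = (59946/197945)   [reduce mod 197945]
59946 = 2^1·29973; (2/197945) = +1 since 197945 mod 8 = 1, so (59946/197945) = (+1)^1·(29973/197945); sign now -1
reciprocity: (29973/197945) = +1·(197945/29973) since 29973 mod 4 = 1, 197945 mod 4 = 1; sign now -1
(197945/29973) = (18107/29973)   [reduce mod 29973]
reciprocity: (18107/29973) = +1·(29973/18107) since 18107 mod 4 = 3, 29973 mod 4 = 1; sign now -1
(29973/18107) = (11866/18107)   [reduce mod 18107]
11866 = 2^1·5933; (2/18107) = -1 since 18107 mod 8 = 3, so (11866/18107) = (-1)^1·(5933/18107); sign now +1
reciprocity: (5933/18107) = +1·(18107/5933) since 5933 mod 4 = 1, 18107 mod 4 = 3; sign now +1
(18107/5933) = (308/5933)   [reduce mod 5933]
308 = 2^2·77; (2/5933) = -1 since 5933 mod 8 = 5, so (308/5933) = (-1)^2·(77/5933); sign now +1
reciprocity: (77/5933) = +1·(5933/77) since 77 mod 4 = 1, 5933 mod 4 = 1; sign now +1
(5933/77) = (4/77)   [reduce mod 77]
4 = 2^2·1; (2/77) = -1 since 77 mod 8 = 5, so (4/77) = (-1)^2·(1/77); sign now +1
(1/77) = 1; final value = sign = +1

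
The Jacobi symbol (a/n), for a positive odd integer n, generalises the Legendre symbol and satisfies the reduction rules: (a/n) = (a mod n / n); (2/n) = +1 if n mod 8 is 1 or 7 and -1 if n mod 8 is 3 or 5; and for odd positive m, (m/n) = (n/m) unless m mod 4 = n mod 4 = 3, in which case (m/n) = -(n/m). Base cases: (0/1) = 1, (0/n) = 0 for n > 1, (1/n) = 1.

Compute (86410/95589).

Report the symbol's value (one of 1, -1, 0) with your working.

factor out 2^1: 86410 = 2^1·43205; with 95589 mod 8 = 5, (2/95589) = -1; sign now -1; continue with (43205/95589)
flip (43205/95589) -> (95589/43205): both odd, 43205 mod 4 = 1, 95589 mod 4 = 1, so the flip contributes +1; sign now -1
(95589/43205): 95589 mod 43205 = 9179, so (95589/43205) = (9179/43205)
flip (9179/43205) -> (43205/9179): both odd, 9179 mod 4 = 3, 43205 mod 4 = 1, so the flip contributes +1; sign now -1
(43205/9179): 43205 mod 9179 = 6489, so (43205/9179) = (6489/9179)
flip (6489/9179) -> (9179/6489): both odd, 6489 mod 4 = 1, 9179 mod 4 = 3, so the flip contributes +1; sign now -1
(9179/6489): 9179 mod 6489 = 2690, so (9179/6489) = (2690/6489)
factor out 2^1: 2690 = 2^1·1345; with 6489 mod 8 = 1, (2/6489) = +1; sign now -1; continue with (1345/6489)
flip (1345/6489) -> (6489/1345): both odd, 1345 mod 4 = 1, 6489 mod 4 = 1, so the flip contributes +1; sign now -1
(6489/1345): 6489 mod 1345 = 1109, so (6489/1345) = (1109/1345)
flip (1109/1345) -> (1345/1109): both odd, 1109 mod 4 = 1, 1345 mod 4 = 1, so the flip contributes +1; sign now -1
(1345/1109): 1345 mod 1109 = 236, so (1345/1109) = (236/1109)
factor out 2^2: 236 = 2^2·59; with 1109 mod 8 = 5, (2/1109) = -1; sign now -1; continue with (59/1109)
flip (59/1109) -> (1109/59): both odd, 59 mod 4 = 3, 1109 mod 4 = 1, so the flip contributes +1; sign now -1
(1109/59): 1109 mod 59 = 47, so (1109/59) = (47/59)
flip (47/59) -> (59/47): both odd, 47 mod 4 = 3, 59 mod 4 = 3, so the flip contributes -1; sign now +1
(59/47): 59 mod 47 = 12, so (59/47) = (12/47)
factor out 2^2: 12 = 2^2·3; with 47 mod 8 = 7, (2/47) = +1; sign now +1; continue with (3/47)
flip (3/47) -> (47/3): both odd, 3 mod 4 = 3, 47 mod 4 = 3, so the flip contributes -1; sign now -1
(47/3): 47 mod 3 = 2, so (47/3) = (2/3)
factor out 2^1: 2 = 2^1·1; with 3 mod 8 = 3, (2/3) = -1; sign now +1; continue with (1/3)
reached (1/3) = 1, so the symbol is +1

1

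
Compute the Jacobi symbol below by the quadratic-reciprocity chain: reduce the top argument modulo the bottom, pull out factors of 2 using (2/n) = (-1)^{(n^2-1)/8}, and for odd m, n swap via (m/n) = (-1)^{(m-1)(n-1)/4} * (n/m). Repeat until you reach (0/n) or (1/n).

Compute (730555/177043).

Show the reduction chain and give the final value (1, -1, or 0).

-1

(730555/177043): 730555 mod 177043 = 22383, so (730555/177043) = (22383/177043)
flip (22383/177043) -> (177043/22383): both odd, 22383 mod 4 = 3, 177043 mod 4 = 3, so the flip contributes -1; sign now -1
(177043/22383): 177043 mod 22383 = 20362, so (177043/22383) = (20362/22383)
factor out 2^1: 20362 = 2^1·10181; with 22383 mod 8 = 7, (2/22383) = +1; sign now -1; continue with (10181/22383)
flip (10181/22383) -> (22383/10181): both odd, 10181 mod 4 = 1, 22383 mod 4 = 3, so the flip contributes +1; sign now -1
(22383/10181): 22383 mod 10181 = 2021, so (22383/10181) = (2021/10181)
flip (2021/10181) -> (10181/2021): both odd, 2021 mod 4 = 1, 10181 mod 4 = 1, so the flip contributes +1; sign now -1
(10181/2021): 10181 mod 2021 = 76, so (10181/2021) = (76/2021)
factor out 2^2: 76 = 2^2·19; with 2021 mod 8 = 5, (2/2021) = -1; sign now -1; continue with (19/2021)
flip (19/2021) -> (2021/19): both odd, 19 mod 4 = 3, 2021 mod 4 = 1, so the flip contributes +1; sign now -1
(2021/19): 2021 mod 19 = 7, so (2021/19) = (7/19)
flip (7/19) -> (19/7): both odd, 7 mod 4 = 3, 19 mod 4 = 3, so the flip contributes -1; sign now +1
(19/7): 19 mod 7 = 5, so (19/7) = (5/7)
flip (5/7) -> (7/5): both odd, 5 mod 4 = 1, 7 mod 4 = 3, so the flip contributes +1; sign now +1
(7/5): 7 mod 5 = 2, so (7/5) = (2/5)
factor out 2^1: 2 = 2^1·1; with 5 mod 8 = 5, (2/5) = -1; sign now -1; continue with (1/5)
reached (1/5) = 1, so the symbol is -1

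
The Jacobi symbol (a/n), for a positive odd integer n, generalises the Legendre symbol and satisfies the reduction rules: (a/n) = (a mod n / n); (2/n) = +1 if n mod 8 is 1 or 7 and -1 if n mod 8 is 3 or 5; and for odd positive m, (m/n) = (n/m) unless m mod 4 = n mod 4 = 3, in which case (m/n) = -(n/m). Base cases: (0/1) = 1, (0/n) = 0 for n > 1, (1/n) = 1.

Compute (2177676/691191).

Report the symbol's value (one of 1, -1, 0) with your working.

0

(2177676/691191) = (104103/691191)   [reduce mod 691191]
reciprocity: (104103/691191) = -1·(691191/104103) since 104103 mod 4 = 3, 691191 mod 4 = 3; sign now -1
(691191/104103) = (66573/104103)   [reduce mod 104103]
reciprocity: (66573/104103) = +1·(104103/66573) since 66573 mod 4 = 1, 104103 mod 4 = 3; sign now -1
(104103/66573) = (37530/66573)   [reduce mod 66573]
37530 = 2^1·18765; (2/66573) = -1 since 66573 mod 8 = 5, so (37530/66573) = (-1)^1·(18765/66573); sign now +1
reciprocity: (18765/66573) = +1·(66573/18765) since 18765 mod 4 = 1, 66573 mod 4 = 1; sign now +1
(66573/18765) = (10278/18765)   [reduce mod 18765]
10278 = 2^1·5139; (2/18765) = -1 since 18765 mod 8 = 5, so (10278/18765) = (-1)^1·(5139/18765); sign now -1
reciprocity: (5139/18765) = +1·(18765/5139) since 5139 mod 4 = 3, 18765 mod 4 = 1; sign now -1
(18765/5139) = (3348/5139)   [reduce mod 5139]
3348 = 2^2·837; (2/5139) = -1 since 5139 mod 8 = 3, so (3348/5139) = (-1)^2·(837/5139); sign now -1
reciprocity: (837/5139) = +1·(5139/837) since 837 mod 4 = 1, 5139 mod 4 = 3; sign now -1
(5139/837) = (117/837)   [reduce mod 837]
reciprocity: (117/837) = +1·(837/117) since 117 mod 4 = 1, 837 mod 4 = 1; sign now -1
(837/117) = (18/117)   [reduce mod 117]
18 = 2^1·9; (2/117) = -1 since 117 mod 8 = 5, so (18/117) = (-1)^1·(9/117); sign now +1
reciprocity: (9/117) = +1·(117/9) since 9 mod 4 = 1, 117 mod 4 = 1; sign now +1
(117/9) = (0/9)   [reduce mod 9]
(0/9) = 0   [gcd(a, n) > 1]; final value = 0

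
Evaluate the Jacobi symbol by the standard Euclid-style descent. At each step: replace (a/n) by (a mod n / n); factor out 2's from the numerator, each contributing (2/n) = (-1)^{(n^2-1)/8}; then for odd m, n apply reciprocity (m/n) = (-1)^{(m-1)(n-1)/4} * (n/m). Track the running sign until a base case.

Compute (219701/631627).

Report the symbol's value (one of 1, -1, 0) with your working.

reciprocity: (219701/631627) = +1·(631627/219701) since 219701 mod 4 = 1, 631627 mod 4 = 3; sign now +1
(631627/219701) = (192225/219701)   [reduce mod 219701]
reciprocity: (192225/219701) = +1·(219701/192225) since 192225 mod 4 = 1, 219701 mod 4 = 1; sign now +1
(219701/192225) = (27476/192225)   [reduce mod 192225]
27476 = 2^2·6869; (2/192225) = +1 since 192225 mod 8 = 1, so (27476/192225) = (+1)^2·(6869/192225); sign now +1
reciprocity: (6869/192225) = +1·(192225/6869) since 6869 mod 4 = 1, 192225 mod 4 = 1; sign now +1
(192225/6869) = (6762/6869)   [reduce mod 6869]
6762 = 2^1·3381; (2/6869) = -1 since 6869 mod 8 = 5, so (6762/6869) = (-1)^1·(3381/6869); sign now -1
reciprocity: (3381/6869) = +1·(6869/3381) since 3381 mod 4 = 1, 6869 mod 4 = 1; sign now -1
(6869/3381) = (107/3381)   [reduce mod 3381]
reciprocity: (107/3381) = +1·(3381/107) since 107 mod 4 = 3, 3381 mod 4 = 1; sign now -1
(3381/107) = (64/107)   [reduce mod 107]
64 = 2^6·1; (2/107) = -1 since 107 mod 8 = 3, so (64/107) = (-1)^6·(1/107); sign now -1
(1/107) = 1; final value = sign = -1

-1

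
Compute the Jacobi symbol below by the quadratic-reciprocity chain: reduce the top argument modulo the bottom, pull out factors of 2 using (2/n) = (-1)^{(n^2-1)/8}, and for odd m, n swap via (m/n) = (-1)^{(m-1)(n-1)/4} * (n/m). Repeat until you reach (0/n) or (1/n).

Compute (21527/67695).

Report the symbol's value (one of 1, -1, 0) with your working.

flip (21527/67695) -> (67695/21527): both odd, 21527 mod 4 = 3, 67695 mod 4 = 3, so the flip contributes -1; sign now -1
(67695/21527): 67695 mod 21527 = 3114, so (67695/21527) = (3114/21527)
factor out 2^1: 3114 = 2^1·1557; with 21527 mod 8 = 7, (2/21527) = +1; sign now -1; continue with (1557/21527)
flip (1557/21527) -> (21527/1557): both odd, 1557 mod 4 = 1, 21527 mod 4 = 3, so the flip contributes +1; sign now -1
(21527/1557): 21527 mod 1557 = 1286, so (21527/1557) = (1286/1557)
factor out 2^1: 1286 = 2^1·643; with 1557 mod 8 = 5, (2/1557) = -1; sign now +1; continue with (643/1557)
flip (643/1557) -> (1557/643): both odd, 643 mod 4 = 3, 1557 mod 4 = 1, so the flip contributes +1; sign now +1
(1557/643): 1557 mod 643 = 271, so (1557/643) = (271/643)
flip (271/643) -> (643/271): both odd, 271 mod 4 = 3, 643 mod 4 = 3, so the flip contributes -1; sign now -1
(643/271): 643 mod 271 = 101, so (643/271) = (101/271)
flip (101/271) -> (271/101): both odd, 101 mod 4 = 1, 271 mod 4 = 3, so the flip contributes +1; sign now -1
(271/101): 271 mod 101 = 69, so (271/101) = (69/101)
flip (69/101) -> (101/69): both odd, 69 mod 4 = 1, 101 mod 4 = 1, so the flip contributes +1; sign now -1
(101/69): 101 mod 69 = 32, so (101/69) = (32/69)
factor out 2^5: 32 = 2^5·1; with 69 mod 8 = 5, (2/69) = -1; sign now +1; continue with (1/69)
reached (1/69) = 1, so the symbol is +1

1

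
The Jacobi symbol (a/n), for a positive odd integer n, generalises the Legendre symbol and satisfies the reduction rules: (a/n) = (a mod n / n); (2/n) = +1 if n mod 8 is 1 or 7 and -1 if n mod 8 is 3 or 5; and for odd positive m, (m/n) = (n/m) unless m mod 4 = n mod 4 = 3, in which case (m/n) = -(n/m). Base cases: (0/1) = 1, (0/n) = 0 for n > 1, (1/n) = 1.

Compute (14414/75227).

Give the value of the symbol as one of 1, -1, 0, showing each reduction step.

-1

14414 = 2^1·7207; (2/75227) = -1 since 75227 mod 8 = 3, so (14414/75227) = (-1)^1·(7207/75227); sign now -1
reciprocity: (7207/75227) = -1·(75227/7207) since 7207 mod 4 = 3, 75227 mod 4 = 3; sign now +1
(75227/7207) = (3157/7207)   [reduce mod 7207]
reciprocity: (3157/7207) = +1·(7207/3157) since 3157 mod 4 = 1, 7207 mod 4 = 3; sign now +1
(7207/3157) = (893/3157)   [reduce mod 3157]
reciprocity: (893/3157) = +1·(3157/893) since 893 mod 4 = 1, 3157 mod 4 = 1; sign now +1
(3157/893) = (478/893)   [reduce mod 893]
478 = 2^1·239; (2/893) = -1 since 893 mod 8 = 5, so (478/893) = (-1)^1·(239/893); sign now -1
reciprocity: (239/893) = +1·(893/239) since 239 mod 4 = 3, 893 mod 4 = 1; sign now -1
(893/239) = (176/239)   [reduce mod 239]
176 = 2^4·11; (2/239) = +1 since 239 mod 8 = 7, so (176/239) = (+1)^4·(11/239); sign now -1
reciprocity: (11/239) = -1·(239/11) since 11 mod 4 = 3, 239 mod 4 = 3; sign now +1
(239/11) = (8/11)   [reduce mod 11]
8 = 2^3·1; (2/11) = -1 since 11 mod 8 = 3, so (8/11) = (-1)^3·(1/11); sign now -1
(1/11) = 1; final value = sign = -1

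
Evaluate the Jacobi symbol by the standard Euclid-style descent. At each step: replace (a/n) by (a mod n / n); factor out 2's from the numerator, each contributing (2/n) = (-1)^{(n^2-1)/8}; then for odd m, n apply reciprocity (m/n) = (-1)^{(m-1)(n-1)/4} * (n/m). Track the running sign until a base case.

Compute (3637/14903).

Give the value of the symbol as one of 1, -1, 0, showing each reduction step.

reciprocity: (3637/14903) = +1·(14903/3637) since 3637 mod 4 = 1, 14903 mod 4 = 3; sign now +1
(14903/3637) = (355/3637)   [reduce mod 3637]
reciprocity: (355/3637) = +1·(3637/355) since 355 mod 4 = 3, 3637 mod 4 = 1; sign now +1
(3637/355) = (87/355)   [reduce mod 355]
reciprocity: (87/355) = -1·(355/87) since 87 mod 4 = 3, 355 mod 4 = 3; sign now -1
(355/87) = (7/87)   [reduce mod 87]
reciprocity: (7/87) = -1·(87/7) since 7 mod 4 = 3, 87 mod 4 = 3; sign now +1
(87/7) = (3/7)   [reduce mod 7]
reciprocity: (3/7) = -1·(7/3) since 3 mod 4 = 3, 7 mod 4 = 3; sign now -1
(7/3) = (1/3)   [reduce mod 3]
(1/3) = 1; final value = sign = -1

-1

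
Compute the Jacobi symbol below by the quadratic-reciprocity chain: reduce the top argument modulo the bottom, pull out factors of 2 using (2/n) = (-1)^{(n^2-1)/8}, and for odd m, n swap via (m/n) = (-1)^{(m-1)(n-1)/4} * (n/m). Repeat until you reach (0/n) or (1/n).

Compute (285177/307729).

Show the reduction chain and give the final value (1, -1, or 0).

flip (285177/307729) -> (307729/285177): both odd, 285177 mod 4 = 1, 307729 mod 4 = 1, so the flip contributes +1; sign now +1
(307729/285177): 307729 mod 285177 = 22552, so (307729/285177) = (22552/285177)
factor out 2^3: 22552 = 2^3·2819; with 285177 mod 8 = 1, (2/285177) = +1; sign now +1; continue with (2819/285177)
flip (2819/285177) -> (285177/2819): both odd, 2819 mod 4 = 3, 285177 mod 4 = 1, so the flip contributes +1; sign now +1
(285177/2819): 285177 mod 2819 = 458, so (285177/2819) = (458/2819)
factor out 2^1: 458 = 2^1·229; with 2819 mod 8 = 3, (2/2819) = -1; sign now -1; continue with (229/2819)
flip (229/2819) -> (2819/229): both odd, 229 mod 4 = 1, 2819 mod 4 = 3, so the flip contributes +1; sign now -1
(2819/229): 2819 mod 229 = 71, so (2819/229) = (71/229)
flip (71/229) -> (229/71): both odd, 71 mod 4 = 3, 229 mod 4 = 1, so the flip contributes +1; sign now -1
(229/71): 229 mod 71 = 16, so (229/71) = (16/71)
factor out 2^4: 16 = 2^4·1; with 71 mod 8 = 7, (2/71) = +1; sign now -1; continue with (1/71)
reached (1/71) = 1, so the symbol is -1

-1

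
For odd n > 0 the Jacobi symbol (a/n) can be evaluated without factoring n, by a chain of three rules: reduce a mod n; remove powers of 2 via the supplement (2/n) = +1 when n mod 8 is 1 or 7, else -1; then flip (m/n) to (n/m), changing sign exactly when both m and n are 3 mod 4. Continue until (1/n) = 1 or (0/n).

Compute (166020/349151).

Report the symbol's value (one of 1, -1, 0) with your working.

-1

factor out 2^2: 166020 = 2^2·41505; with 349151 mod 8 = 7, (2/349151) = +1; sign now +1; continue with (41505/349151)
flip (41505/349151) -> (349151/41505): both odd, 41505 mod 4 = 1, 349151 mod 4 = 3, so the flip contributes +1; sign now +1
(349151/41505): 349151 mod 41505 = 17111, so (349151/41505) = (17111/41505)
flip (17111/41505) -> (41505/17111): both odd, 17111 mod 4 = 3, 41505 mod 4 = 1, so the flip contributes +1; sign now +1
(41505/17111): 41505 mod 17111 = 7283, so (41505/17111) = (7283/17111)
flip (7283/17111) -> (17111/7283): both odd, 7283 mod 4 = 3, 17111 mod 4 = 3, so the flip contributes -1; sign now -1
(17111/7283): 17111 mod 7283 = 2545, so (17111/7283) = (2545/7283)
flip (2545/7283) -> (7283/2545): both odd, 2545 mod 4 = 1, 7283 mod 4 = 3, so the flip contributes +1; sign now -1
(7283/2545): 7283 mod 2545 = 2193, so (7283/2545) = (2193/2545)
flip (2193/2545) -> (2545/2193): both odd, 2193 mod 4 = 1, 2545 mod 4 = 1, so the flip contributes +1; sign now -1
(2545/2193): 2545 mod 2193 = 352, so (2545/2193) = (352/2193)
factor out 2^5: 352 = 2^5·11; with 2193 mod 8 = 1, (2/2193) = +1; sign now -1; continue with (11/2193)
flip (11/2193) -> (2193/11): both odd, 11 mod 4 = 3, 2193 mod 4 = 1, so the flip contributes +1; sign now -1
(2193/11): 2193 mod 11 = 4, so (2193/11) = (4/11)
factor out 2^2: 4 = 2^2·1; with 11 mod 8 = 3, (2/11) = -1; sign now -1; continue with (1/11)
reached (1/11) = 1, so the symbol is -1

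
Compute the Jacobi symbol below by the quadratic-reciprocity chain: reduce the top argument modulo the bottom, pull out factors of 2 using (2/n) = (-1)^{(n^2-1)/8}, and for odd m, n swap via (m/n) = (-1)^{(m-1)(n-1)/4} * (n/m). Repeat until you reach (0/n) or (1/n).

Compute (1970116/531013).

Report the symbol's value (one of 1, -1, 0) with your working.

1

(1970116/531013): 1970116 mod 531013 = 377077, so (1970116/531013) = (377077/531013)
flip (377077/531013) -> (531013/377077): both odd, 377077 mod 4 = 1, 531013 mod 4 = 1, so the flip contributes +1; sign now +1
(531013/377077): 531013 mod 377077 = 153936, so (531013/377077) = (153936/377077)
factor out 2^4: 153936 = 2^4·9621; with 377077 mod 8 = 5, (2/377077) = -1; sign now +1; continue with (9621/377077)
flip (9621/377077) -> (377077/9621): both odd, 9621 mod 4 = 1, 377077 mod 4 = 1, so the flip contributes +1; sign now +1
(377077/9621): 377077 mod 9621 = 1858, so (377077/9621) = (1858/9621)
factor out 2^1: 1858 = 2^1·929; with 9621 mod 8 = 5, (2/9621) = -1; sign now -1; continue with (929/9621)
flip (929/9621) -> (9621/929): both odd, 929 mod 4 = 1, 9621 mod 4 = 1, so the flip contributes +1; sign now -1
(9621/929): 9621 mod 929 = 331, so (9621/929) = (331/929)
flip (331/929) -> (929/331): both odd, 331 mod 4 = 3, 929 mod 4 = 1, so the flip contributes +1; sign now -1
(929/331): 929 mod 331 = 267, so (929/331) = (267/331)
flip (267/331) -> (331/267): both odd, 267 mod 4 = 3, 331 mod 4 = 3, so the flip contributes -1; sign now +1
(331/267): 331 mod 267 = 64, so (331/267) = (64/267)
factor out 2^6: 64 = 2^6·1; with 267 mod 8 = 3, (2/267) = -1; sign now +1; continue with (1/267)
reached (1/267) = 1, so the symbol is +1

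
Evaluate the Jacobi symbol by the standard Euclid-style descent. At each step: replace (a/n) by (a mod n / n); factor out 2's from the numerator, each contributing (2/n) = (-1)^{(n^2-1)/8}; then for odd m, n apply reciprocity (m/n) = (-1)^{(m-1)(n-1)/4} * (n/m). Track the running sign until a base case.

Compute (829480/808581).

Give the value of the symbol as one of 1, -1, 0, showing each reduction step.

(829480/808581) = (20899/808581)   [reduce mod 808581]
reciprocity: (20899/808581) = +1·(808581/20899) since 20899 mod 4 = 3, 808581 mod 4 = 1; sign now +1
(808581/20899) = (14419/20899)   [reduce mod 20899]
reciprocity: (14419/20899) = -1·(20899/14419) since 14419 mod 4 = 3, 20899 mod 4 = 3; sign now -1
(20899/14419) = (6480/14419)   [reduce mod 14419]
6480 = 2^4·405; (2/14419) = -1 since 14419 mod 8 = 3, so (6480/14419) = (-1)^4·(405/14419); sign now -1
reciprocity: (405/14419) = +1·(14419/405) since 405 mod 4 = 1, 14419 mod 4 = 3; sign now -1
(14419/405) = (244/405)   [reduce mod 405]
244 = 2^2·61; (2/405) = -1 since 405 mod 8 = 5, so (244/405) = (-1)^2·(61/405); sign now -1
reciprocity: (61/405) = +1·(405/61) since 61 mod 4 = 1, 405 mod 4 = 1; sign now -1
(405/61) = (39/61)   [reduce mod 61]
reciprocity: (39/61) = +1·(61/39) since 39 mod 4 = 3, 61 mod 4 = 1; sign now -1
(61/39) = (22/39)   [reduce mod 39]
22 = 2^1·11; (2/39) = +1 since 39 mod 8 = 7, so (22/39) = (+1)^1·(11/39); sign now -1
reciprocity: (11/39) = -1·(39/11) since 11 mod 4 = 3, 39 mod 4 = 3; sign now +1
(39/11) = (6/11)   [reduce mod 11]
6 = 2^1·3; (2/11) = -1 since 11 mod 8 = 3, so (6/11) = (-1)^1·(3/11); sign now -1
reciprocity: (3/11) = -1·(11/3) since 3 mod 4 = 3, 11 mod 4 = 3; sign now +1
(11/3) = (2/3)   [reduce mod 3]
2 = 2^1·1; (2/3) = -1 since 3 mod 8 = 3, so (2/3) = (-1)^1·(1/3); sign now -1
(1/3) = 1; final value = sign = -1

-1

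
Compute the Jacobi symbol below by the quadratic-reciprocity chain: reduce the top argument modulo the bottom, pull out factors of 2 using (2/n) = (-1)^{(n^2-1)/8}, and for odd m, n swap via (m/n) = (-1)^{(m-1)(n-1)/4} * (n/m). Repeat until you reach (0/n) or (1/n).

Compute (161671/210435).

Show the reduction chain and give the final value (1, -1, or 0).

-1

flip (161671/210435) -> (210435/161671): both odd, 161671 mod 4 = 3, 210435 mod 4 = 3, so the flip contributes -1; sign now -1
(210435/161671): 210435 mod 161671 = 48764, so (210435/161671) = (48764/161671)
factor out 2^2: 48764 = 2^2·12191; with 161671 mod 8 = 7, (2/161671) = +1; sign now -1; continue with (12191/161671)
flip (12191/161671) -> (161671/12191): both odd, 12191 mod 4 = 3, 161671 mod 4 = 3, so the flip contributes -1; sign now +1
(161671/12191): 161671 mod 12191 = 3188, so (161671/12191) = (3188/12191)
factor out 2^2: 3188 = 2^2·797; with 12191 mod 8 = 7, (2/12191) = +1; sign now +1; continue with (797/12191)
flip (797/12191) -> (12191/797): both odd, 797 mod 4 = 1, 12191 mod 4 = 3, so the flip contributes +1; sign now +1
(12191/797): 12191 mod 797 = 236, so (12191/797) = (236/797)
factor out 2^2: 236 = 2^2·59; with 797 mod 8 = 5, (2/797) = -1; sign now +1; continue with (59/797)
flip (59/797) -> (797/59): both odd, 59 mod 4 = 3, 797 mod 4 = 1, so the flip contributes +1; sign now +1
(797/59): 797 mod 59 = 30, so (797/59) = (30/59)
factor out 2^1: 30 = 2^1·15; with 59 mod 8 = 3, (2/59) = -1; sign now -1; continue with (15/59)
flip (15/59) -> (59/15): both odd, 15 mod 4 = 3, 59 mod 4 = 3, so the flip contributes -1; sign now +1
(59/15): 59 mod 15 = 14, so (59/15) = (14/15)
factor out 2^1: 14 = 2^1·7; with 15 mod 8 = 7, (2/15) = +1; sign now +1; continue with (7/15)
flip (7/15) -> (15/7): both odd, 7 mod 4 = 3, 15 mod 4 = 3, so the flip contributes -1; sign now -1
(15/7): 15 mod 7 = 1, so (15/7) = (1/7)
reached (1/7) = 1, so the symbol is -1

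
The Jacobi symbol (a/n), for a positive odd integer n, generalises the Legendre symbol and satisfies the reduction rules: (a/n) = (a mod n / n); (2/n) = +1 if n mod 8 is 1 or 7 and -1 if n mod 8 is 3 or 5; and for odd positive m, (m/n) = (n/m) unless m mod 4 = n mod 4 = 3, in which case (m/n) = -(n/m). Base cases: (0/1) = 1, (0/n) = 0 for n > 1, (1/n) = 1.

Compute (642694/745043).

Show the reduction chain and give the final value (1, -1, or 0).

0

642694 = 2^1·321347; (2/745043) = -1 since 745043 mod 8 = 3, so (642694/745043) = (-1)^1·(321347/745043); sign now -1
reciprocity: (321347/745043) = -1·(745043/321347) since 321347 mod 4 = 3, 745043 mod 4 = 3; sign now +1
(745043/321347) = (102349/321347)   [reduce mod 321347]
reciprocity: (102349/321347) = +1·(321347/102349) since 102349 mod 4 = 1, 321347 mod 4 = 3; sign now +1
(321347/102349) = (14300/102349)   [reduce mod 102349]
14300 = 2^2·3575; (2/102349) = -1 since 102349 mod 8 = 5, so (14300/102349) = (-1)^2·(3575/102349); sign now +1
reciprocity: (3575/102349) = +1·(102349/3575) since 3575 mod 4 = 3, 102349 mod 4 = 1; sign now +1
(102349/3575) = (2249/3575)   [reduce mod 3575]
reciprocity: (2249/3575) = +1·(3575/2249) since 2249 mod 4 = 1, 3575 mod 4 = 3; sign now +1
(3575/2249) = (1326/2249)   [reduce mod 2249]
1326 = 2^1·663; (2/2249) = +1 since 2249 mod 8 = 1, so (1326/2249) = (+1)^1·(663/2249); sign now +1
reciprocity: (663/2249) = +1·(2249/663) since 663 mod 4 = 3, 2249 mod 4 = 1; sign now +1
(2249/663) = (260/663)   [reduce mod 663]
260 = 2^2·65; (2/663) = +1 since 663 mod 8 = 7, so (260/663) = (+1)^2·(65/663); sign now +1
reciprocity: (65/663) = +1·(663/65) since 65 mod 4 = 1, 663 mod 4 = 3; sign now +1
(663/65) = (13/65)   [reduce mod 65]
reciprocity: (13/65) = +1·(65/13) since 13 mod 4 = 1, 65 mod 4 = 1; sign now +1
(65/13) = (0/13)   [reduce mod 13]
(0/13) = 0   [gcd(a, n) > 1]; final value = 0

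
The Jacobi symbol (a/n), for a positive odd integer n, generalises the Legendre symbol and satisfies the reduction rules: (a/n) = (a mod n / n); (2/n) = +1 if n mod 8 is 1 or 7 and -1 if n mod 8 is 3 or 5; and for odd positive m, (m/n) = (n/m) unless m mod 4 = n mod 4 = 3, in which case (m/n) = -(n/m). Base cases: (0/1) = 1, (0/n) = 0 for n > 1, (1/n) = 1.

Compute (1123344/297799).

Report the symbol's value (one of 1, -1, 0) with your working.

(1123344/297799) = (229947/297799)   [reduce mod 297799]
reciprocity: (229947/297799) = -1·(297799/229947) since 229947 mod 4 = 3, 297799 mod 4 = 3; sign now -1
(297799/229947) = (67852/229947)   [reduce mod 229947]
67852 = 2^2·16963; (2/229947) = -1 since 229947 mod 8 = 3, so (67852/229947) = (-1)^2·(16963/229947); sign now -1
reciprocity: (16963/229947) = -1·(229947/16963) since 16963 mod 4 = 3, 229947 mod 4 = 3; sign now +1
(229947/16963) = (9428/16963)   [reduce mod 16963]
9428 = 2^2·2357; (2/16963) = -1 since 16963 mod 8 = 3, so (9428/16963) = (-1)^2·(2357/16963); sign now +1
reciprocity: (2357/16963) = +1·(16963/2357) since 2357 mod 4 = 1, 16963 mod 4 = 3; sign now +1
(16963/2357) = (464/2357)   [reduce mod 2357]
464 = 2^4·29; (2/2357) = -1 since 2357 mod 8 = 5, so (464/2357) = (-1)^4·(29/2357); sign now +1
reciprocity: (29/2357) = +1·(2357/29) since 29 mod 4 = 1, 2357 mod 4 = 1; sign now +1
(2357/29) = (8/29)   [reduce mod 29]
8 = 2^3·1; (2/29) = -1 since 29 mod 8 = 5, so (8/29) = (-1)^3·(1/29); sign now -1
(1/29) = 1; final value = sign = -1

-1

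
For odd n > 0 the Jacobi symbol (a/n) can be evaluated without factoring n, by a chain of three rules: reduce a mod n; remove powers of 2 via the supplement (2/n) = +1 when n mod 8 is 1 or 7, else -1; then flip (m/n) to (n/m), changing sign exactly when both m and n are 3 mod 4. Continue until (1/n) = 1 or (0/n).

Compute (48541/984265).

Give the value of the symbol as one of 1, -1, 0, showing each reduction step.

-1

reciprocity: (48541/984265) = +1·(984265/48541) since 48541 mod 4 = 1, 984265 mod 4 = 1; sign now +1
(984265/48541) = (13445/48541)   [reduce mod 48541]
reciprocity: (13445/48541) = +1·(48541/13445) since 13445 mod 4 = 1, 48541 mod 4 = 1; sign now +1
(48541/13445) = (8206/13445)   [reduce mod 13445]
8206 = 2^1·4103; (2/13445) = -1 since 13445 mod 8 = 5, so (8206/13445) = (-1)^1·(4103/13445); sign now -1
reciprocity: (4103/13445) = +1·(13445/4103) since 4103 mod 4 = 3, 13445 mod 4 = 1; sign now -1
(13445/4103) = (1136/4103)   [reduce mod 4103]
1136 = 2^4·71; (2/4103) = +1 since 4103 mod 8 = 7, so (1136/4103) = (+1)^4·(71/4103); sign now -1
reciprocity: (71/4103) = -1·(4103/71) since 71 mod 4 = 3, 4103 mod 4 = 3; sign now +1
(4103/71) = (56/71)   [reduce mod 71]
56 = 2^3·7; (2/71) = +1 since 71 mod 8 = 7, so (56/71) = (+1)^3·(7/71); sign now +1
reciprocity: (7/71) = -1·(71/7) since 7 mod 4 = 3, 71 mod 4 = 3; sign now -1
(71/7) = (1/7)   [reduce mod 7]
(1/7) = 1; final value = sign = -1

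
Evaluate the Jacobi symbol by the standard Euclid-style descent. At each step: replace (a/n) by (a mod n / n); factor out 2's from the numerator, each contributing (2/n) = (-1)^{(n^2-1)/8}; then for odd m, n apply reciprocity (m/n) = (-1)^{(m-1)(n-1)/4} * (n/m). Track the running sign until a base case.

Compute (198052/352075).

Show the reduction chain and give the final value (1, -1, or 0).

1

198052 = 2^2·49513; (2/352075) = -1 since 352075 mod 8 = 3, so (198052/352075) = (-1)^2·(49513/352075); sign now +1
reciprocity: (49513/352075) = +1·(352075/49513) since 49513 mod 4 = 1, 352075 mod 4 = 3; sign now +1
(352075/49513) = (5484/49513)   [reduce mod 49513]
5484 = 2^2·1371; (2/49513) = +1 since 49513 mod 8 = 1, so (5484/49513) = (+1)^2·(1371/49513); sign now +1
reciprocity: (1371/49513) = +1·(49513/1371) since 1371 mod 4 = 3, 49513 mod 4 = 1; sign now +1
(49513/1371) = (157/1371)   [reduce mod 1371]
reciprocity: (157/1371) = +1·(1371/157) since 157 mod 4 = 1, 1371 mod 4 = 3; sign now +1
(1371/157) = (115/157)   [reduce mod 157]
reciprocity: (115/157) = +1·(157/115) since 115 mod 4 = 3, 157 mod 4 = 1; sign now +1
(157/115) = (42/115)   [reduce mod 115]
42 = 2^1·21; (2/115) = -1 since 115 mod 8 = 3, so (42/115) = (-1)^1·(21/115); sign now -1
reciprocity: (21/115) = +1·(115/21) since 21 mod 4 = 1, 115 mod 4 = 3; sign now -1
(115/21) = (10/21)   [reduce mod 21]
10 = 2^1·5; (2/21) = -1 since 21 mod 8 = 5, so (10/21) = (-1)^1·(5/21); sign now +1
reciprocity: (5/21) = +1·(21/5) since 5 mod 4 = 1, 21 mod 4 = 1; sign now +1
(21/5) = (1/5)   [reduce mod 5]
(1/5) = 1; final value = sign = +1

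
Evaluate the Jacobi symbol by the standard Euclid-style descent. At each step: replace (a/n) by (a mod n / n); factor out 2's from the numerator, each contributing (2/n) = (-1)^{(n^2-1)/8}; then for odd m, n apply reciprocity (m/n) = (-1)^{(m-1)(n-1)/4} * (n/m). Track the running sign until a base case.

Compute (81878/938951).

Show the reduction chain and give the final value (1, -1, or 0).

1

factor out 2^1: 81878 = 2^1·40939; with 938951 mod 8 = 7, (2/938951) = +1; sign now +1; continue with (40939/938951)
flip (40939/938951) -> (938951/40939): both odd, 40939 mod 4 = 3, 938951 mod 4 = 3, so the flip contributes -1; sign now -1
(938951/40939): 938951 mod 40939 = 38293, so (938951/40939) = (38293/40939)
flip (38293/40939) -> (40939/38293): both odd, 38293 mod 4 = 1, 40939 mod 4 = 3, so the flip contributes +1; sign now -1
(40939/38293): 40939 mod 38293 = 2646, so (40939/38293) = (2646/38293)
factor out 2^1: 2646 = 2^1·1323; with 38293 mod 8 = 5, (2/38293) = -1; sign now +1; continue with (1323/38293)
flip (1323/38293) -> (38293/1323): both odd, 1323 mod 4 = 3, 38293 mod 4 = 1, so the flip contributes +1; sign now +1
(38293/1323): 38293 mod 1323 = 1249, so (38293/1323) = (1249/1323)
flip (1249/1323) -> (1323/1249): both odd, 1249 mod 4 = 1, 1323 mod 4 = 3, so the flip contributes +1; sign now +1
(1323/1249): 1323 mod 1249 = 74, so (1323/1249) = (74/1249)
factor out 2^1: 74 = 2^1·37; with 1249 mod 8 = 1, (2/1249) = +1; sign now +1; continue with (37/1249)
flip (37/1249) -> (1249/37): both odd, 37 mod 4 = 1, 1249 mod 4 = 1, so the flip contributes +1; sign now +1
(1249/37): 1249 mod 37 = 28, so (1249/37) = (28/37)
factor out 2^2: 28 = 2^2·7; with 37 mod 8 = 5, (2/37) = -1; sign now +1; continue with (7/37)
flip (7/37) -> (37/7): both odd, 7 mod 4 = 3, 37 mod 4 = 1, so the flip contributes +1; sign now +1
(37/7): 37 mod 7 = 2, so (37/7) = (2/7)
factor out 2^1: 2 = 2^1·1; with 7 mod 8 = 7, (2/7) = +1; sign now +1; continue with (1/7)
reached (1/7) = 1, so the symbol is +1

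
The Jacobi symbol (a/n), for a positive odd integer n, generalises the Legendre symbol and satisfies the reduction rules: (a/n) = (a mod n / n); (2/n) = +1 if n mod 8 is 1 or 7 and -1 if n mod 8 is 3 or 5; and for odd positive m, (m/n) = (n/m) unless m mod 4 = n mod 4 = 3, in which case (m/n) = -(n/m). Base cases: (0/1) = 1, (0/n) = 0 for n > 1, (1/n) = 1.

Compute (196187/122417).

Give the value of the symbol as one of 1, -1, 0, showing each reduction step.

1

(196187/122417): 196187 mod 122417 = 73770, so (196187/122417) = (73770/122417)
factor out 2^1: 73770 = 2^1·36885; with 122417 mod 8 = 1, (2/122417) = +1; sign now +1; continue with (36885/122417)
flip (36885/122417) -> (122417/36885): both odd, 36885 mod 4 = 1, 122417 mod 4 = 1, so the flip contributes +1; sign now +1
(122417/36885): 122417 mod 36885 = 11762, so (122417/36885) = (11762/36885)
factor out 2^1: 11762 = 2^1·5881; with 36885 mod 8 = 5, (2/36885) = -1; sign now -1; continue with (5881/36885)
flip (5881/36885) -> (36885/5881): both odd, 5881 mod 4 = 1, 36885 mod 4 = 1, so the flip contributes +1; sign now -1
(36885/5881): 36885 mod 5881 = 1599, so (36885/5881) = (1599/5881)
flip (1599/5881) -> (5881/1599): both odd, 1599 mod 4 = 3, 5881 mod 4 = 1, so the flip contributes +1; sign now -1
(5881/1599): 5881 mod 1599 = 1084, so (5881/1599) = (1084/1599)
factor out 2^2: 1084 = 2^2·271; with 1599 mod 8 = 7, (2/1599) = +1; sign now -1; continue with (271/1599)
flip (271/1599) -> (1599/271): both odd, 271 mod 4 = 3, 1599 mod 4 = 3, so the flip contributes -1; sign now +1
(1599/271): 1599 mod 271 = 244, so (1599/271) = (244/271)
factor out 2^2: 244 = 2^2·61; with 271 mod 8 = 7, (2/271) = +1; sign now +1; continue with (61/271)
flip (61/271) -> (271/61): both odd, 61 mod 4 = 1, 271 mod 4 = 3, so the flip contributes +1; sign now +1
(271/61): 271 mod 61 = 27, so (271/61) = (27/61)
flip (27/61) -> (61/27): both odd, 27 mod 4 = 3, 61 mod 4 = 1, so the flip contributes +1; sign now +1
(61/27): 61 mod 27 = 7, so (61/27) = (7/27)
flip (7/27) -> (27/7): both odd, 7 mod 4 = 3, 27 mod 4 = 3, so the flip contributes -1; sign now -1
(27/7): 27 mod 7 = 6, so (27/7) = (6/7)
factor out 2^1: 6 = 2^1·3; with 7 mod 8 = 7, (2/7) = +1; sign now -1; continue with (3/7)
flip (3/7) -> (7/3): both odd, 3 mod 4 = 3, 7 mod 4 = 3, so the flip contributes -1; sign now +1
(7/3): 7 mod 3 = 1, so (7/3) = (1/3)
reached (1/3) = 1, so the symbol is +1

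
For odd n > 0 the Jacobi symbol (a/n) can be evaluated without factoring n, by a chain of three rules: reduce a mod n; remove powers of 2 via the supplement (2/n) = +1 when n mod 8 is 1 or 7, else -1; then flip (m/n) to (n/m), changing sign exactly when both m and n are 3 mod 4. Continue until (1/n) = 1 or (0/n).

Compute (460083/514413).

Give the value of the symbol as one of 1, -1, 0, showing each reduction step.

0

reciprocity: (460083/514413) = +1·(514413/460083) since 460083 mod 4 = 3, 514413 mod 4 = 1; sign now +1
(514413/460083) = (54330/460083)   [reduce mod 460083]
54330 = 2^1·27165; (2/460083) = -1 since 460083 mod 8 = 3, so (54330/460083) = (-1)^1·(27165/460083); sign now -1
reciprocity: (27165/460083) = +1·(460083/27165) since 27165 mod 4 = 1, 460083 mod 4 = 3; sign now -1
(460083/27165) = (25443/27165)   [reduce mod 27165]
reciprocity: (25443/27165) = +1·(27165/25443) since 25443 mod 4 = 3, 27165 mod 4 = 1; sign now -1
(27165/25443) = (1722/25443)   [reduce mod 25443]
1722 = 2^1·861; (2/25443) = -1 since 25443 mod 8 = 3, so (1722/25443) = (-1)^1·(861/25443); sign now +1
reciprocity: (861/25443) = +1·(25443/861) since 861 mod 4 = 1, 25443 mod 4 = 3; sign now +1
(25443/861) = (474/861)   [reduce mod 861]
474 = 2^1·237; (2/861) = -1 since 861 mod 8 = 5, so (474/861) = (-1)^1·(237/861); sign now -1
reciprocity: (237/861) = +1·(861/237) since 237 mod 4 = 1, 861 mod 4 = 1; sign now -1
(861/237) = (150/237)   [reduce mod 237]
150 = 2^1·75; (2/237) = -1 since 237 mod 8 = 5, so (150/237) = (-1)^1·(75/237); sign now +1
reciprocity: (75/237) = +1·(237/75) since 75 mod 4 = 3, 237 mod 4 = 1; sign now +1
(237/75) = (12/75)   [reduce mod 75]
12 = 2^2·3; (2/75) = -1 since 75 mod 8 = 3, so (12/75) = (-1)^2·(3/75); sign now +1
reciprocity: (3/75) = -1·(75/3) since 3 mod 4 = 3, 75 mod 4 = 3; sign now -1
(75/3) = (0/3)   [reduce mod 3]
(0/3) = 0   [gcd(a, n) > 1]; final value = 0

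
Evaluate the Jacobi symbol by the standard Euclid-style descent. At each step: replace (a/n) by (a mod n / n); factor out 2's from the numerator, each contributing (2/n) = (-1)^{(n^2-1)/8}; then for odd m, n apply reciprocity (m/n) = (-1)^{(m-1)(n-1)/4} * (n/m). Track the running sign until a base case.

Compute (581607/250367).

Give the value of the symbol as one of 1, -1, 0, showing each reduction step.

(581607/250367) = (80873/250367)   [reduce mod 250367]
reciprocity: (80873/250367) = +1·(250367/80873) since 80873 mod 4 = 1, 250367 mod 4 = 3; sign now +1
(250367/80873) = (7748/80873)   [reduce mod 80873]
7748 = 2^2·1937; (2/80873) = +1 since 80873 mod 8 = 1, so (7748/80873) = (+1)^2·(1937/80873); sign now +1
reciprocity: (1937/80873) = +1·(80873/1937) since 1937 mod 4 = 1, 80873 mod 4 = 1; sign now +1
(80873/1937) = (1456/1937)   [reduce mod 1937]
1456 = 2^4·91; (2/1937) = +1 since 1937 mod 8 = 1, so (1456/1937) = (+1)^4·(91/1937); sign now +1
reciprocity: (91/1937) = +1·(1937/91) since 91 mod 4 = 3, 1937 mod 4 = 1; sign now +1
(1937/91) = (26/91)   [reduce mod 91]
26 = 2^1·13; (2/91) = -1 since 91 mod 8 = 3, so (26/91) = (-1)^1·(13/91); sign now -1
reciprocity: (13/91) = +1·(91/13) since 13 mod 4 = 1, 91 mod 4 = 3; sign now -1
(91/13) = (0/13)   [reduce mod 13]
(0/13) = 0   [gcd(a, n) > 1]; final value = 0

0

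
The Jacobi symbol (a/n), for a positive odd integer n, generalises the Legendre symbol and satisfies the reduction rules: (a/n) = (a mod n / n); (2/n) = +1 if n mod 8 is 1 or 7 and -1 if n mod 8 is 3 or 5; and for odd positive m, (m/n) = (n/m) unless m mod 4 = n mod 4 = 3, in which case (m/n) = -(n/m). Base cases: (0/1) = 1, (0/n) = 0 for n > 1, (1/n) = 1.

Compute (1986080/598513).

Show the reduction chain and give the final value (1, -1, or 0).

(1986080/598513): 1986080 mod 598513 = 190541, so (1986080/598513) = (190541/598513)
flip (190541/598513) -> (598513/190541): both odd, 190541 mod 4 = 1, 598513 mod 4 = 1, so the flip contributes +1; sign now +1
(598513/190541): 598513 mod 190541 = 26890, so (598513/190541) = (26890/190541)
factor out 2^1: 26890 = 2^1·13445; with 190541 mod 8 = 5, (2/190541) = -1; sign now -1; continue with (13445/190541)
flip (13445/190541) -> (190541/13445): both odd, 13445 mod 4 = 1, 190541 mod 4 = 1, so the flip contributes +1; sign now -1
(190541/13445): 190541 mod 13445 = 2311, so (190541/13445) = (2311/13445)
flip (2311/13445) -> (13445/2311): both odd, 2311 mod 4 = 3, 13445 mod 4 = 1, so the flip contributes +1; sign now -1
(13445/2311): 13445 mod 2311 = 1890, so (13445/2311) = (1890/2311)
factor out 2^1: 1890 = 2^1·945; with 2311 mod 8 = 7, (2/2311) = +1; sign now -1; continue with (945/2311)
flip (945/2311) -> (2311/945): both odd, 945 mod 4 = 1, 2311 mod 4 = 3, so the flip contributes +1; sign now -1
(2311/945): 2311 mod 945 = 421, so (2311/945) = (421/945)
flip (421/945) -> (945/421): both odd, 421 mod 4 = 1, 945 mod 4 = 1, so the flip contributes +1; sign now -1
(945/421): 945 mod 421 = 103, so (945/421) = (103/421)
flip (103/421) -> (421/103): both odd, 103 mod 4 = 3, 421 mod 4 = 1, so the flip contributes +1; sign now -1
(421/103): 421 mod 103 = 9, so (421/103) = (9/103)
flip (9/103) -> (103/9): both odd, 9 mod 4 = 1, 103 mod 4 = 3, so the flip contributes +1; sign now -1
(103/9): 103 mod 9 = 4, so (103/9) = (4/9)
factor out 2^2: 4 = 2^2·1; with 9 mod 8 = 1, (2/9) = +1; sign now -1; continue with (1/9)
reached (1/9) = 1, so the symbol is -1

-1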